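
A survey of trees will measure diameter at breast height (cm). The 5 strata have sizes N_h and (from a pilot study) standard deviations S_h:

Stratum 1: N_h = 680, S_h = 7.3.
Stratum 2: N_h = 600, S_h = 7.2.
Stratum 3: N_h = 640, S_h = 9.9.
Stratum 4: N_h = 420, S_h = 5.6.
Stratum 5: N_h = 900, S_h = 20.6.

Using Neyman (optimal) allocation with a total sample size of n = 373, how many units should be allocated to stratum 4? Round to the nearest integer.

24

Neyman allocation: n_h = n · N_h S_h / Σ N_i S_i, with n = 373.
  stratum 1: N_h·S_h = 680·7.3 = 4964.00
  stratum 2: N_h·S_h = 600·7.2 = 4320.00
  stratum 3: N_h·S_h = 640·9.9 = 6336.00
  stratum 4: N_h·S_h = 420·5.6 = 2352.00
  stratum 5: N_h·S_h = 900·20.6 = 18540.00
Σ N_h S_h = 36512.00
n for stratum 4 = 373·2352.00/36512.00 = 24.028 → 24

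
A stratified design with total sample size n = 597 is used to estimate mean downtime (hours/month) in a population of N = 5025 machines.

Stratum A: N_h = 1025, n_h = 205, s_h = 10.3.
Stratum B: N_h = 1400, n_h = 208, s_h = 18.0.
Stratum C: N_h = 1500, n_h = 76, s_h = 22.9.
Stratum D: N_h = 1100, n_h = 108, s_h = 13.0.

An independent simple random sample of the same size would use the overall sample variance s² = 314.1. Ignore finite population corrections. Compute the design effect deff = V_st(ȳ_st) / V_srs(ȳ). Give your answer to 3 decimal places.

V̂(ȳ_st) = Σ W_h² s_h²/n_h, with W_h = N_h/N and N = 5025:
  stratum A: (1025/5025)²·10.3²/205 = 0.0215326
  stratum B: (1400/5025)²·18.0²/208 = 0.120911
  stratum C: (1500/5025)²·22.9²/76 = 0.614848
  stratum D: (1100/5025)²·13.0²/108 = 0.0749853
V_st = 0.832277
V_srs = s²/n = 314.1/597 = 0.526131
deff = V_st / V_srs = 0.832277/0.526131 = 1.5819

deff ≈ 1.582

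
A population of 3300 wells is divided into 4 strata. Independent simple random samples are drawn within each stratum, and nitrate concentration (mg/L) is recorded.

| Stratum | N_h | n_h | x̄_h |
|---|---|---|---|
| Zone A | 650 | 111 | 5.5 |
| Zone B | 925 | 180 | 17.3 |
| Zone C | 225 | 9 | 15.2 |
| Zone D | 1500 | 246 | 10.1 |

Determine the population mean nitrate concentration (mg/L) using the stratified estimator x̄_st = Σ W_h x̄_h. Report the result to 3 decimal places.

x̄_st ≈ 11.560

N = Σ N_h = 3300. Stratum weights W_h = N_h/N.
x̄_st = (650·5.5 + 925·17.3 + 225·15.2 + 1500·10.1) / 3300 = 11.55985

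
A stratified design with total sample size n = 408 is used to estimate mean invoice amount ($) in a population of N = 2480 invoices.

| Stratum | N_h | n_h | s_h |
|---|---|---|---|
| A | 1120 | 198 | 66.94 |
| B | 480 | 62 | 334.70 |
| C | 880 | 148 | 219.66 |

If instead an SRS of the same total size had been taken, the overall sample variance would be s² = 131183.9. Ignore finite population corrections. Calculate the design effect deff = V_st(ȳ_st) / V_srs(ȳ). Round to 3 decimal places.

deff ≈ 0.353

V̂(ȳ_st) = Σ W_h² s_h²/n_h, with W_h = N_h/N and N = 2480:
  stratum A: (1120/2480)²·66.94²/198 = 4.61571
  stratum B: (480/2480)²·334.70²/62 = 67.686
  stratum C: (880/2480)²·219.66²/148 = 41.049
V_st = 113.351
V_srs = s²/n = 131183.9/408 = 321.529
deff = V_st / V_srs = 113.351/321.529 = 0.3525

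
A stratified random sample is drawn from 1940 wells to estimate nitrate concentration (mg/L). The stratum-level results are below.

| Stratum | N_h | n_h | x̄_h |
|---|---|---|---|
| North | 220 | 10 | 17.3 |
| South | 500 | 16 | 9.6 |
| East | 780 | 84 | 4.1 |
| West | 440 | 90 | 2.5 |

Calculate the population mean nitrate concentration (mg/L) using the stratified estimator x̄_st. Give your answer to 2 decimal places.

N = Σ N_h = 1940. Stratum weights W_h = N_h/N.
x̄_st = (220·17.3 + 500·9.6 + 780·4.1 + 440·2.5) / 1940 = 6.6515

x̄_st ≈ 6.65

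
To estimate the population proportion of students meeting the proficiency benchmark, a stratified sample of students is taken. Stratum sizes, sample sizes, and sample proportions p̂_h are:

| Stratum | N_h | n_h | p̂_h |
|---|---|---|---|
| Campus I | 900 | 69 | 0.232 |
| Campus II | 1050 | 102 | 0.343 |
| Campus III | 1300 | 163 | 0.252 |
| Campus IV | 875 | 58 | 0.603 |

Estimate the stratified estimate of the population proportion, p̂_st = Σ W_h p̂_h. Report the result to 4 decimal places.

N = 4125; stratum weights W_h = N_h/N.
p̂_st = Σ W_h p̂_h = (900·0.232 + 1050·0.343 + 1300·0.252 + 875·0.603)/4125 = 0.34525

p̂_st ≈ 0.3453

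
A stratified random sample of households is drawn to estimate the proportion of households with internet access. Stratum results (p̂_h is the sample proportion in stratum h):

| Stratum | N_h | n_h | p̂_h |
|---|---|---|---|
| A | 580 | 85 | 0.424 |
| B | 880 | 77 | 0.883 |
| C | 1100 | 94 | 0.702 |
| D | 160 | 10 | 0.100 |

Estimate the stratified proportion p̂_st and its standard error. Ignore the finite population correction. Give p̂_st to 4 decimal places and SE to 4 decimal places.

p̂_st ≈ 0.6659, SE ≈ 0.0260

N = 2720; stratum weights W_h = N_h/N.
p̂_st = Σ W_h p̂_h = (580·0.424 + 880·0.883 + 1100·0.702 + 160·0.100)/2720 = 0.66587
V̂(p̂_st) = Σ W_h² p̂_h(1−p̂_h)/(n_h−1):
  stratum A: (580/2720)²·0.424·0.576/84 = 0.000132199
  stratum B: (880/2720)²·0.883·0.117/76 = 0.000142285
  stratum C: (1100/2720)²·0.702·0.298/93 = 0.00036789
  stratum D: (160/2720)²·0.100·0.900/9 = 3.46021e-05
V̂(p̂_st) = 0.000676976; SE = √V̂ = 0.0260188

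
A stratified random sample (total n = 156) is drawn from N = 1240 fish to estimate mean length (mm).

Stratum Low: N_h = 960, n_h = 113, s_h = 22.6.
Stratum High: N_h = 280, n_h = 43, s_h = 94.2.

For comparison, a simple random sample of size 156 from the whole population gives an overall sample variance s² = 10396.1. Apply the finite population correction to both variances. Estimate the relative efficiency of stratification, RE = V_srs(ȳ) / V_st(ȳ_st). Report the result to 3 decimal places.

RE ≈ 5.157

V̂(ȳ_st) = Σ W_h² (1 − n_h/N_h) s_h²/n_h, with W_h = N_h/N and N = 1240:
  stratum Low: (960/1240)²·(1 − 113/960)·22.6²/113 = 2.39029
  stratum High: (280/1240)²·(1 − 43/280)·94.2²/43 = 8.90628
V_st = 11.2966
V_srs = (1 − 156/1240)·10396.1/156 = 58.2577
Relative efficiency = V_srs / V_st = 58.2577/11.2966 = 5.1571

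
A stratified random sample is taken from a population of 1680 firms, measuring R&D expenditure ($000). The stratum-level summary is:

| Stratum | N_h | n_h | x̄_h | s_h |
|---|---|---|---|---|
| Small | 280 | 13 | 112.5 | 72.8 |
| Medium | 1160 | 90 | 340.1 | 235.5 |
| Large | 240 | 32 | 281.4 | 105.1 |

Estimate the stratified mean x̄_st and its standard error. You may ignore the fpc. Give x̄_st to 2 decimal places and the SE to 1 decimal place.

x̄_st = Σ W_h x̄_h = (280·112.5 + 1160·340.1 + 240·281.4)/1680 = 293.78095
V̂(x̄_st) = Σ W_h² s_h²/n_h, with W_h = N_h/N and N = 1680:
  stratum Small: (280/1680)²·72.8²/13 = 11.3244
  stratum Medium: (1160/1680)²·235.5²/90 = 293.79
  stratum Large: (240/1680)²·105.1²/32 = 7.04465
V̂(x̄_st) = 312.159
SE(x̄_st) = √312.159 = 17.668

x̄_st ≈ 293.78, SE ≈ 17.7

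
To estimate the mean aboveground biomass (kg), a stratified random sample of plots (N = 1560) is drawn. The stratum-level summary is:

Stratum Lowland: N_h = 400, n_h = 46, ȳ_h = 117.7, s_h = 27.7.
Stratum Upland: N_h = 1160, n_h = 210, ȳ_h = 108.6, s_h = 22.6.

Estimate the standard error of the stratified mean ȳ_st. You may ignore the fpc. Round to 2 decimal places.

V̂(ȳ_st) = Σ W_h² s_h²/n_h, with W_h = N_h/N and N = 1560:
  stratum Lowland: (400/1560)²·27.7²/46 = 1.09666
  stratum Upland: (1160/1560)²·22.6²/210 = 1.34482
V̂(ȳ_st) = 2.44148
SE(ȳ_st) = √2.44148 = 1.56252

SE(ȳ_st) ≈ 1.56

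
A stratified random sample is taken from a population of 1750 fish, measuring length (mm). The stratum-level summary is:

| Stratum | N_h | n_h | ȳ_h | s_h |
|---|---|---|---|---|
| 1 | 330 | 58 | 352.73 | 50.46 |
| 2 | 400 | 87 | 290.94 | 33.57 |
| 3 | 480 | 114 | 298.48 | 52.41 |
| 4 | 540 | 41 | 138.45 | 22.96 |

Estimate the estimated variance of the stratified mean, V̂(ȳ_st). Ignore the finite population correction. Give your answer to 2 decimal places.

V̂(ȳ_st) = Σ W_h² s_h²/n_h, with W_h = N_h/N and N = 1750:
  stratum 1: (330/1750)²·50.46²/58 = 1.56106
  stratum 2: (400/1750)²·33.57²/87 = 0.676749
  stratum 3: (480/1750)²·52.41²/114 = 1.81272
  stratum 4: (540/1750)²·22.96²/41 = 1.22425
V̂(ȳ_st) = 5.27477

V̂(ȳ_st) ≈ 5.27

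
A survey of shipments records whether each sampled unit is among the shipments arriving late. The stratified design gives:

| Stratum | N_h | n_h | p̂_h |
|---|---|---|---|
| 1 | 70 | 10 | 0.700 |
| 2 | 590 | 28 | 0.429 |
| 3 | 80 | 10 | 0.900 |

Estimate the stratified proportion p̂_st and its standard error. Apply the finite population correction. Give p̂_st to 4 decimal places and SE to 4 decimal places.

N = 740; stratum weights W_h = N_h/N.
p̂_st = Σ W_h p̂_h = (70·0.700 + 590·0.429 + 80·0.900)/740 = 0.50555
V̂(p̂_st) = Σ W_h² (1 − n_h/N_h) p̂_h(1−p̂_h)/(n_h−1):
  stratum 1: (70/740)²·(1 − 10/70)·0.700·0.300/9 = 0.000178963
  stratum 2: (590/740)²·(1 − 28/590)·0.429·0.571/27 = 0.00549357
  stratum 3: (80/740)²·(1 − 10/80)·0.900·0.100/9 = 0.000102264
V̂(p̂_st) = 0.0057748; SE = √V̂ = 0.0759921

p̂_st ≈ 0.5056, SE ≈ 0.0760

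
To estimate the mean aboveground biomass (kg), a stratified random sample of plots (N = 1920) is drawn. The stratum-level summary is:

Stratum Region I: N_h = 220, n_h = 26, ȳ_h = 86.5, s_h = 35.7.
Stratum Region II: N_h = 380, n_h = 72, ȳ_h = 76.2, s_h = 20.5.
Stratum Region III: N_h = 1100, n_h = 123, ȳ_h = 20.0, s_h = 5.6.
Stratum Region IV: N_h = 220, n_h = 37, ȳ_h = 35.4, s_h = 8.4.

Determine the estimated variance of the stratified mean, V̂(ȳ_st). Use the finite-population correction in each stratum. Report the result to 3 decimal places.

V̂(ȳ_st) ≈ 0.848

V̂(ȳ_st) = Σ W_h² (1 − n_h/N_h) s_h²/n_h, with W_h = N_h/N and N = 1920:
  stratum Region I: (220/1920)²·(1 − 26/220)·35.7²/26 = 0.567525
  stratum Region II: (380/1920)²·(1 − 72/380)·20.5²/72 = 0.185314
  stratum Region III: (1100/1920)²·(1 − 123/1100)·5.6²/123 = 0.0743286
  stratum Region IV: (220/1920)²·(1 − 37/220)·8.4²/37 = 0.0208271
V̂(ȳ_st) = 0.847994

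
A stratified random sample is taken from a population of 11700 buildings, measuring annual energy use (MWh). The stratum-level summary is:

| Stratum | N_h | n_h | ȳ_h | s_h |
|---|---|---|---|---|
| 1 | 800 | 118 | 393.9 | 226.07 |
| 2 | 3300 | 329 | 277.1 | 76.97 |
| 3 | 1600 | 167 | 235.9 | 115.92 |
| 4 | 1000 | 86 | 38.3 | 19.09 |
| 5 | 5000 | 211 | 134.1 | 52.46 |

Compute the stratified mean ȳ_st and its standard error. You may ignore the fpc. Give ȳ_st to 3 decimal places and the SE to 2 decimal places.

ȳ_st = Σ W_h ȳ_h = (800·393.9 + 3300·277.1 + 1600·235.9 + 1000·38.3 + 5000·134.1)/11700 = 197.93077
V̂(ȳ_st) = Σ W_h² s_h²/n_h, with W_h = N_h/N and N = 11700:
  stratum 1: (800/11700)²·226.07²/118 = 2.02494
  stratum 2: (3300/11700)²·76.97²/329 = 1.43253
  stratum 3: (1600/11700)²·115.92²/167 = 1.50476
  stratum 4: (1000/11700)²·19.09²/86 = 0.0309558
  stratum 5: (5000/11700)²·52.46²/211 = 2.382
V̂(ȳ_st) = 7.37519
SE(ȳ_st) = √7.37519 = 2.71573

ȳ_st ≈ 197.931, SE ≈ 2.72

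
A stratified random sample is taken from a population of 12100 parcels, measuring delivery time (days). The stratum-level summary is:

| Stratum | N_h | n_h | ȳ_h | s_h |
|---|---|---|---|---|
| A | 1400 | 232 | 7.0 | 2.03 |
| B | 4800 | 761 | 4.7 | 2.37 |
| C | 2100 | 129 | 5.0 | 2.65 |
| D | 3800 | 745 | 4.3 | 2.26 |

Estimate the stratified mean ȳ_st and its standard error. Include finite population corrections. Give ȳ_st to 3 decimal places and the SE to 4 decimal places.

ȳ_st = Σ W_h ȳ_h = (1400·7.0 + 4800·4.7 + 2100·5.0 + 3800·4.3)/12100 = 4.89256
V̂(ȳ_st) = Σ W_h² (1 − n_h/N_h) s_h²/n_h, with W_h = N_h/N and N = 12100:
  stratum A: (1400/12100)²·(1 − 232/1400)·2.03²/232 = 0.000198383
  stratum B: (4800/12100)²·(1 − 761/4800)·2.37²/761 = 0.000977364
  stratum C: (2100/12100)²·(1 − 129/2100)·2.65²/129 = 0.001539
  stratum D: (3800/12100)²·(1 − 745/3800)·2.26²/745 = 0.000543607
V̂(ȳ_st) = 0.00325835
SE(ȳ_st) = √0.00325835 = 0.0570819

ȳ_st ≈ 4.893, SE ≈ 0.0571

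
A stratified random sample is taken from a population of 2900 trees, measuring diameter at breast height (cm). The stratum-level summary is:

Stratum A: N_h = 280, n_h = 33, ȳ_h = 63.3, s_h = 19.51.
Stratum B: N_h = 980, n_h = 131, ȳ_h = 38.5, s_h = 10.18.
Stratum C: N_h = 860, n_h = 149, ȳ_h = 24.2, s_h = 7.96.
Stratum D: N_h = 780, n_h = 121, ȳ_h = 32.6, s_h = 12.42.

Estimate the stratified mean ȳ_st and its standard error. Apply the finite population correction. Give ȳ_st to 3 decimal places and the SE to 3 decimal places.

ȳ_st = Σ W_h ȳ_h = (280·63.3 + 980·38.5 + 860·24.2 + 780·32.6)/2900 = 35.06690
V̂(ȳ_st) = Σ W_h² (1 − n_h/N_h) s_h²/n_h, with W_h = N_h/N and N = 2900:
  stratum A: (280/2900)²·(1 − 33/280)·19.51²/33 = 0.0948549
  stratum B: (980/2900)²·(1 − 131/980)·10.18²/131 = 0.078264
  stratum C: (860/2900)²·(1 − 149/860)·7.96²/149 = 0.030918
  stratum D: (780/2900)²·(1 − 121/780)·12.42²/121 = 0.0779187
V̂(ȳ_st) = 0.281956
SE(ȳ_st) = √0.281956 = 0.530995

ȳ_st ≈ 35.067, SE ≈ 0.531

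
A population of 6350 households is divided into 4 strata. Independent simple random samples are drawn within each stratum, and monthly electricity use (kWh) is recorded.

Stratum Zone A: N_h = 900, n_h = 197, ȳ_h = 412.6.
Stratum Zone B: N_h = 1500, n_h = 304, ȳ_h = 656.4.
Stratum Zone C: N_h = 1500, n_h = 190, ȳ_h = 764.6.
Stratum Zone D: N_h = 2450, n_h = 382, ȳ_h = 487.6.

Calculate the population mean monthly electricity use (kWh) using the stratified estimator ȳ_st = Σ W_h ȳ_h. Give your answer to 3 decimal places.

ȳ_st ≈ 582.277

N = Σ N_h = 6350. Stratum weights W_h = N_h/N.
ȳ_st = (900·412.6 + 1500·656.4 + 1500·764.6 + 2450·487.6) / 6350 = 582.27717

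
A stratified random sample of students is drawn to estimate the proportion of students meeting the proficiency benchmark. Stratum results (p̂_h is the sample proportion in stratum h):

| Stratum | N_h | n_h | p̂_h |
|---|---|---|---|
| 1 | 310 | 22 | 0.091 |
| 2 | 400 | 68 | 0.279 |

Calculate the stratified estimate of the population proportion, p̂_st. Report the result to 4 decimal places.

N = 710; stratum weights W_h = N_h/N.
p̂_st = Σ W_h p̂_h = (310·0.091 + 400·0.279)/710 = 0.19692

p̂_st ≈ 0.1969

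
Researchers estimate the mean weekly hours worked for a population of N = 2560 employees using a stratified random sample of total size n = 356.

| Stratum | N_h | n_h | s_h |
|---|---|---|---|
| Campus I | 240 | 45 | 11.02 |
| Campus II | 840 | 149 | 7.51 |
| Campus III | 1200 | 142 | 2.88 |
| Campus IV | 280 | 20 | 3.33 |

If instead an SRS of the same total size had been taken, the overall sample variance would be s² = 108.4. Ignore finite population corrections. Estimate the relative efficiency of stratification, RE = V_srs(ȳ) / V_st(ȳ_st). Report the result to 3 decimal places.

RE ≈ 3.628

V̂(ȳ_st) = Σ W_h² s_h²/n_h, with W_h = N_h/N and N = 2560:
  stratum Campus I: (240/2560)²·11.02²/45 = 0.0237188
  stratum Campus II: (840/2560)²·7.51²/149 = 0.0407542
  stratum Campus III: (1200/2560)²·2.88²/142 = 0.0128345
  stratum Campus IV: (280/2560)²·3.33²/20 = 0.00663276
V_st = 0.0839403
V_srs = s²/n = 108.4/356 = 0.304494
Relative efficiency = V_srs / V_st = 0.304494/0.0839403 = 3.6275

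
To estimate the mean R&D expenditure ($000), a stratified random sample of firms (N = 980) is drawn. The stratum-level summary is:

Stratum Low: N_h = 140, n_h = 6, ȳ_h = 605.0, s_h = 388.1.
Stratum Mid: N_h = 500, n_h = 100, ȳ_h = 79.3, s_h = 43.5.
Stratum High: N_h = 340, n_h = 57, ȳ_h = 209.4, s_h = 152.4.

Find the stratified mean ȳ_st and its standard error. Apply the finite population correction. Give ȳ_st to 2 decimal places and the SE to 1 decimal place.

ȳ_st ≈ 199.54, SE ≈ 23.1

ȳ_st = Σ W_h ȳ_h = (140·605.0 + 500·79.3 + 340·209.4)/980 = 199.53673
V̂(ȳ_st) = Σ W_h² (1 − n_h/N_h) s_h²/n_h, with W_h = N_h/N and N = 980:
  stratum Low: (140/980)²·(1 − 6/140)·388.1²/6 = 490.362
  stratum Mid: (500/980)²·(1 − 100/500)·43.5²/100 = 3.94055
  stratum High: (340/980)²·(1 − 57/340)·152.4²/57 = 40.8233
V̂(ȳ_st) = 535.126
SE(ȳ_st) = √535.126 = 23.1328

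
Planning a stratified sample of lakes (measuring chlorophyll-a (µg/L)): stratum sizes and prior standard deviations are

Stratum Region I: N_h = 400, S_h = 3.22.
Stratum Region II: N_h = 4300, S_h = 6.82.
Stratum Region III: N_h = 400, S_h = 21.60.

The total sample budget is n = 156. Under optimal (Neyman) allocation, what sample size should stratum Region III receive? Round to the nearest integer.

Neyman allocation: n_h = n · N_h S_h / Σ N_i S_i, with n = 156.
  stratum Region I: N_h·S_h = 400·3.22 = 1288.00
  stratum Region II: N_h·S_h = 4300·6.82 = 29326.00
  stratum Region III: N_h·S_h = 400·21.60 = 8640.00
Σ N_h S_h = 39254.00
n for stratum Region III = 156·8640.00/39254.00 = 34.336 → 34

34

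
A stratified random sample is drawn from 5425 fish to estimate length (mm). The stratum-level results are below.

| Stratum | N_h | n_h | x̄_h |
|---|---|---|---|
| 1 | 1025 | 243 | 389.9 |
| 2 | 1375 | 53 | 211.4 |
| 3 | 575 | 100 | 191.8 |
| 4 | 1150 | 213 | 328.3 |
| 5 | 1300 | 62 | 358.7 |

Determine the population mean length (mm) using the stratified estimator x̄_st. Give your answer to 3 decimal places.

x̄_st ≈ 303.127

N = Σ N_h = 5425. Stratum weights W_h = N_h/N.
x̄_st = (1025·389.9 + 1375·211.4 + 575·191.8 + 1150·328.3 + 1300·358.7) / 5425 = 303.12673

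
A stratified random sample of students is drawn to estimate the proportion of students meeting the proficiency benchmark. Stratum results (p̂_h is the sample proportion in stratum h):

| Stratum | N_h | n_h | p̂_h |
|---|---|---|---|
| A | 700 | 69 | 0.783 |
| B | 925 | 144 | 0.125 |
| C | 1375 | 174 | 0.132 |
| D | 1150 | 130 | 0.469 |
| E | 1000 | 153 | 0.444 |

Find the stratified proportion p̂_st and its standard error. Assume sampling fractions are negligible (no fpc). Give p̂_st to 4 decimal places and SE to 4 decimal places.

p̂_st ≈ 0.3551, SE ≈ 0.0166

N = 5150; stratum weights W_h = N_h/N.
p̂_st = Σ W_h p̂_h = (700·0.783 + 925·0.125 + 1375·0.132 + 1150·0.469 + 1000·0.444)/5150 = 0.35506
V̂(p̂_st) = Σ W_h² p̂_h(1−p̂_h)/(n_h−1):
  stratum A: (700/5150)²·0.783·0.217/68 = 4.6163e-05
  stratum B: (925/5150)²·0.125·0.875/143 = 2.46747e-05
  stratum C: (1375/5150)²·0.132·0.868/173 = 4.72105e-05
  stratum D: (1150/5150)²·0.469·0.531/129 = 9.62629e-05
  stratum E: (1000/5150)²·0.444·0.556/152 = 6.1235e-05
V̂(p̂_st) = 0.000275546; SE = √V̂ = 0.0165996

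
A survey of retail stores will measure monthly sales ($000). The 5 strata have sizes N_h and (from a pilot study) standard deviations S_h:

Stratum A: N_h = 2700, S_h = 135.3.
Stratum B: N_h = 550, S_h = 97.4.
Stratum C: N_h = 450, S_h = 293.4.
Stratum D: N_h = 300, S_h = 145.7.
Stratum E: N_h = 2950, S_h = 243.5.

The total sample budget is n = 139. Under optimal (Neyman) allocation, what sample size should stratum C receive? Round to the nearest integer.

14

Neyman allocation: n_h = n · N_h S_h / Σ N_i S_i, with n = 139.
  stratum A: N_h·S_h = 2700·135.3 = 365310.00
  stratum B: N_h·S_h = 550·97.4 = 53570.00
  stratum C: N_h·S_h = 450·293.4 = 132030.00
  stratum D: N_h·S_h = 300·145.7 = 43710.00
  stratum E: N_h·S_h = 2950·243.5 = 718325.00
Σ N_h S_h = 1312945.00
n for stratum C = 139·132030.00/1312945.00 = 13.978 → 14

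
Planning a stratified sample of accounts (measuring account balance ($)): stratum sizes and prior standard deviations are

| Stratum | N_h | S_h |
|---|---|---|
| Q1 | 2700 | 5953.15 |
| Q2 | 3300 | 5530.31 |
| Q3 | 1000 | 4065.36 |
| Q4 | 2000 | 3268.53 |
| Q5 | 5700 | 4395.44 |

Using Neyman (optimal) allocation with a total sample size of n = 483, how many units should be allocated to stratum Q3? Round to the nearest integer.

Neyman allocation: n_h = n · N_h S_h / Σ N_i S_i, with n = 483.
  stratum Q1: N_h·S_h = 2700·5953.15 = 16073505.00
  stratum Q2: N_h·S_h = 3300·5530.31 = 18250023.00
  stratum Q3: N_h·S_h = 1000·4065.36 = 4065360.00
  stratum Q4: N_h·S_h = 2000·3268.53 = 6537060.00
  stratum Q5: N_h·S_h = 5700·4395.44 = 25054008.00
Σ N_h S_h = 69979956.00
n for stratum Q3 = 483·4065360.00/69979956.00 = 28.059 → 28

28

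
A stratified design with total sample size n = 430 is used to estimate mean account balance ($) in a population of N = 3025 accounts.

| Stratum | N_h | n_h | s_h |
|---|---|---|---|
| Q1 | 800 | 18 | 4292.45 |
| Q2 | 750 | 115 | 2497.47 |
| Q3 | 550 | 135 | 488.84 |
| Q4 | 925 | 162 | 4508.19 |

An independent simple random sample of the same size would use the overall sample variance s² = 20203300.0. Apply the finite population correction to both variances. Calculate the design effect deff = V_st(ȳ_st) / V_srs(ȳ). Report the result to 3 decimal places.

deff ≈ 2.047

V̂(ȳ_st) = Σ W_h² (1 − n_h/N_h) s_h²/n_h, with W_h = N_h/N and N = 3025:
  stratum Q1: (800/3025)²·(1 − 18/800)·4292.45²/18 = 69981.6
  stratum Q2: (750/3025)²·(1 − 115/750)·2497.47²/115 = 2822.84
  stratum Q3: (550/3025)²·(1 − 135/550)·488.84²/135 = 44.153
  stratum Q4: (925/3025)²·(1 − 162/925)·4508.19²/162 = 9676.2
V_st = 82524.8
V_srs = (1 − 430/3025)·20203300.0/430 = 40305.6
deff = V_st / V_srs = 82524.8/40305.6 = 2.0475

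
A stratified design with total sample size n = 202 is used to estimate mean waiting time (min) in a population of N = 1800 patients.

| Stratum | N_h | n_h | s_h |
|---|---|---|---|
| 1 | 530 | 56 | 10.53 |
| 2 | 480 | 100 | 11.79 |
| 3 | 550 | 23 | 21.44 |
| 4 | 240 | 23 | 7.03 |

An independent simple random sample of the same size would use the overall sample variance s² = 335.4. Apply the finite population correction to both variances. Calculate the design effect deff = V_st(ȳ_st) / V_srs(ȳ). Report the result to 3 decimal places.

V̂(ȳ_st) = Σ W_h² (1 − n_h/N_h) s_h²/n_h, with W_h = N_h/N and N = 1800:
  stratum 1: (530/1800)²·(1 − 56/530)·10.53²/56 = 0.153525
  stratum 2: (480/1800)²·(1 − 100/480)·11.79²/100 = 0.0782542
  stratum 3: (550/1800)²·(1 − 23/550)·21.44²/23 = 1.78793
  stratum 4: (240/1800)²·(1 − 23/240)·7.03²/23 = 0.0345389
V_st = 2.05425
V_srs = (1 − 202/1800)·335.4/202 = 1.47406
deff = V_st / V_srs = 2.05425/1.47406 = 1.3936

deff ≈ 1.394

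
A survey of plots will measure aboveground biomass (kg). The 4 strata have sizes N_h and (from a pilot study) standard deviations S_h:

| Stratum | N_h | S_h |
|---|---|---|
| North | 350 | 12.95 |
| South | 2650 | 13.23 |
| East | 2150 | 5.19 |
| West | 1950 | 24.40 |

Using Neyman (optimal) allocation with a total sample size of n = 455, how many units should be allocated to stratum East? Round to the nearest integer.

Neyman allocation: n_h = n · N_h S_h / Σ N_i S_i, with n = 455.
  stratum North: N_h·S_h = 350·12.95 = 4532.50
  stratum South: N_h·S_h = 2650·13.23 = 35059.50
  stratum East: N_h·S_h = 2150·5.19 = 11158.50
  stratum West: N_h·S_h = 1950·24.40 = 47580.00
Σ N_h S_h = 98330.50
n for stratum East = 455·11158.50/98330.50 = 51.633 → 52

52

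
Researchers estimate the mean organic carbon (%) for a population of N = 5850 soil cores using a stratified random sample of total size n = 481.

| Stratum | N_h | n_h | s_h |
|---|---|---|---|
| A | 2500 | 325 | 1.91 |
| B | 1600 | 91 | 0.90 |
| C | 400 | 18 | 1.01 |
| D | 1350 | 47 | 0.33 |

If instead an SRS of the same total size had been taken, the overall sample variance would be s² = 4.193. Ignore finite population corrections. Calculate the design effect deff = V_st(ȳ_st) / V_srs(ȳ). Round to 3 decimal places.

deff ≈ 0.356

V̂(ȳ_st) = Σ W_h² s_h²/n_h, with W_h = N_h/N and N = 5850:
  stratum A: (2500/5850)²·1.91²/325 = 0.00204999
  stratum B: (1600/5850)²·0.90²/91 = 0.000665843
  stratum C: (400/5850)²·1.01²/18 = 0.000264959
  stratum D: (1350/5850)²·0.33²/47 = 0.000123392
V_st = 0.00310418
V_srs = s²/n = 4.193/481 = 0.00871726
deff = V_st / V_srs = 0.00310418/0.00871726 = 0.3561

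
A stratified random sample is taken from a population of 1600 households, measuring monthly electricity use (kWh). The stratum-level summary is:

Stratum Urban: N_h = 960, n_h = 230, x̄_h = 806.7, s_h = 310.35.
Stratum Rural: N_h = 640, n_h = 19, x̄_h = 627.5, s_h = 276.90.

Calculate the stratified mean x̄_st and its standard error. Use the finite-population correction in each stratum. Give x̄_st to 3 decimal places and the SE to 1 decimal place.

x̄_st ≈ 735.020, SE ≈ 27.2

x̄_st = Σ W_h x̄_h = (960·806.7 + 640·627.5)/1600 = 735.02000
V̂(x̄_st) = Σ W_h² (1 − n_h/N_h) s_h²/n_h, with W_h = N_h/N and N = 1600:
  stratum Urban: (960/1600)²·(1 − 230/960)·310.35²/230 = 114.638
  stratum Rural: (640/1600)²·(1 − 19/640)·276.90²/19 = 626.504
V̂(x̄_st) = 741.142
SE(x̄_st) = √741.142 = 27.2239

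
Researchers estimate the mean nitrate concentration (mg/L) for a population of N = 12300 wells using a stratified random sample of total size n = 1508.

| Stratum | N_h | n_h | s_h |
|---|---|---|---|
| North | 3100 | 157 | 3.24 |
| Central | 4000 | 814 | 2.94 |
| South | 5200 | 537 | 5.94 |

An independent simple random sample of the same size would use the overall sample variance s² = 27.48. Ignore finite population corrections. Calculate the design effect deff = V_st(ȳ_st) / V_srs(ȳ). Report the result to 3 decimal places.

deff ≈ 0.939

V̂(ȳ_st) = Σ W_h² s_h²/n_h, with W_h = N_h/N and N = 12300:
  stratum North: (3100/12300)²·3.24²/157 = 0.00424721
  stratum Central: (4000/12300)²·2.94²/814 = 0.001123
  stratum South: (5200/12300)²·5.94²/537 = 0.0117434
V_st = 0.0171136
V_srs = s²/n = 27.48/1508 = 0.0182228
deff = V_st / V_srs = 0.0171136/0.0182228 = 0.9391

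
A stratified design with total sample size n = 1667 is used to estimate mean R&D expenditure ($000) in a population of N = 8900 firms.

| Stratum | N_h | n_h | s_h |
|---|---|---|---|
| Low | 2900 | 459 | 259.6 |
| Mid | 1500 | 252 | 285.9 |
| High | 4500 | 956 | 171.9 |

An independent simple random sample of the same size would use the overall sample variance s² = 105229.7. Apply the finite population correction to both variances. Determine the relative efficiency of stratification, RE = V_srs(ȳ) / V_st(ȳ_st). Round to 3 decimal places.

RE ≈ 1.899

V̂(ȳ_st) = Σ W_h² (1 − n_h/N_h) s_h²/n_h, with W_h = N_h/N and N = 8900:
  stratum Low: (2900/8900)²·(1 − 459/2900)·259.6²/459 = 13.1215
  stratum Mid: (1500/8900)²·(1 − 252/1500)·285.9²/252 = 7.66573
  stratum High: (4500/8900)²·(1 − 956/4500)·171.9²/956 = 6.22329
V_st = 27.0105
V_srs = (1 − 1667/8900)·105229.7/1667 = 51.3016
Relative efficiency = V_srs / V_st = 51.3016/27.0105 = 1.8993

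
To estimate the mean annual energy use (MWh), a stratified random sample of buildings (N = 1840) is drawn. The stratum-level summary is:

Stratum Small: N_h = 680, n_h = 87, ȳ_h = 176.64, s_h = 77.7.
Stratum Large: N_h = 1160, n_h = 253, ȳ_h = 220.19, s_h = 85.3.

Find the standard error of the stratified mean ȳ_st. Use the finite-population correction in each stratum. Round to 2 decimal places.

SE(ȳ_st) ≈ 4.15

V̂(ȳ_st) = Σ W_h² (1 − n_h/N_h) s_h²/n_h, with W_h = N_h/N and N = 1840:
  stratum Small: (680/1840)²·(1 − 87/680)·77.7²/87 = 8.26515
  stratum Large: (1160/1840)²·(1 − 253/1160)·85.3²/253 = 8.93732
V̂(ȳ_st) = 17.2025
SE(ȳ_st) = √17.2025 = 4.14759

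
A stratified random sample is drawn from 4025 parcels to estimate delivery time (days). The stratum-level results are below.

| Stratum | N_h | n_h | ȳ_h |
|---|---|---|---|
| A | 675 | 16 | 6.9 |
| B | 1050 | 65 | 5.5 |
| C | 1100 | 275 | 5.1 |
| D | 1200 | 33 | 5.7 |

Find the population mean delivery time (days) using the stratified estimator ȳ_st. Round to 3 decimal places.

N = Σ N_h = 4025. Stratum weights W_h = N_h/N.
ȳ_st = (675·6.9 + 1050·5.5 + 1100·5.1 + 1200·5.7) / 4025 = 5.68509

ȳ_st ≈ 5.685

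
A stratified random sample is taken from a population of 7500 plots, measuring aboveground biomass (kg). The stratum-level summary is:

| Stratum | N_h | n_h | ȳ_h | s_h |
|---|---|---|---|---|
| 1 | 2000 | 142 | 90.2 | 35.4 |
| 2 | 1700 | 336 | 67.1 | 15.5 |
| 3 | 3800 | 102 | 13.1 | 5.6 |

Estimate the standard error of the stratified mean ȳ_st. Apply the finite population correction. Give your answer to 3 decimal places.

V̂(ȳ_st) = Σ W_h² (1 − n_h/N_h) s_h²/n_h, with W_h = N_h/N and N = 7500:
  stratum 1: (2000/7500)²·(1 − 142/2000)·35.4²/142 = 0.583004
  stratum 2: (1700/7500)²·(1 − 336/1700)·15.5²/336 = 0.0294758
  stratum 3: (3800/7500)²·(1 − 102/3800)·5.6²/102 = 0.0768075
V̂(ȳ_st) = 0.689287
SE(ȳ_st) = √0.689287 = 0.830233

SE(ȳ_st) ≈ 0.830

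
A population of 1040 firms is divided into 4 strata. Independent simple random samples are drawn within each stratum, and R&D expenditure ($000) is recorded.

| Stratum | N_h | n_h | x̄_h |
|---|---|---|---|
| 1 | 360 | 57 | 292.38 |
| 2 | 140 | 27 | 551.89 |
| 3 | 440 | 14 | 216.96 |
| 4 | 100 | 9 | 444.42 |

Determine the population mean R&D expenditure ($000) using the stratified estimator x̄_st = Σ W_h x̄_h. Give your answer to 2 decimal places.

N = Σ N_h = 1040. Stratum weights W_h = N_h/N.
x̄_st = (360·292.38 + 140·551.89 + 440·216.96 + 100·444.42) / 1040 = 310.0248

x̄_st ≈ 310.02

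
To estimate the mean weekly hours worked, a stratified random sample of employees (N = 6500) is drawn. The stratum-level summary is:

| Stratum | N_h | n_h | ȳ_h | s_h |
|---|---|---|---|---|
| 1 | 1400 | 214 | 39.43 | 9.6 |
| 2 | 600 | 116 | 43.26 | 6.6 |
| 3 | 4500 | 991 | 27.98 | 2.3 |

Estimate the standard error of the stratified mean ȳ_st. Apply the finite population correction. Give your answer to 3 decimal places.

V̂(ȳ_st) = Σ W_h² (1 − n_h/N_h) s_h²/n_h, with W_h = N_h/N and N = 6500:
  stratum 1: (1400/6500)²·(1 − 214/1400)·9.6²/214 = 0.0169245
  stratum 2: (600/6500)²·(1 − 116/600)·6.6²/116 = 0.00258107
  stratum 3: (4500/6500)²·(1 − 991/4500)·2.3²/991 = 0.00199504
V̂(ȳ_st) = 0.0215006
SE(ȳ_st) = √0.0215006 = 0.146631

SE(ȳ_st) ≈ 0.147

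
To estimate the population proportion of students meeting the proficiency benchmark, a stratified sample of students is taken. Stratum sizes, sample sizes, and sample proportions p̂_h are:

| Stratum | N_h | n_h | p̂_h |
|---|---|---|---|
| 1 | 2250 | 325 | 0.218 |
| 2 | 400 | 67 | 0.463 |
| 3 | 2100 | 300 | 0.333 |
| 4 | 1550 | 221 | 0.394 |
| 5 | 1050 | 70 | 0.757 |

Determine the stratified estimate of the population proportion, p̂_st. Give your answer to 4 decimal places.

p̂_st ≈ 0.3783

N = 7350; stratum weights W_h = N_h/N.
p̂_st = Σ W_h p̂_h = (2250·0.218 + 400·0.463 + 2100·0.333 + 1550·0.394 + 1050·0.757)/7350 = 0.37831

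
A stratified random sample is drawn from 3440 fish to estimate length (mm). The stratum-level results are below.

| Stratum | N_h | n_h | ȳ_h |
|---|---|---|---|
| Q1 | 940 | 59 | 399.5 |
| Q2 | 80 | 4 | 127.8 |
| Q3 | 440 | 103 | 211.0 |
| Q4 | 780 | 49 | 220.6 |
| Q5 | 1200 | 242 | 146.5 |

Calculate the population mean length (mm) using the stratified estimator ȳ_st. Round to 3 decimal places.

ȳ_st ≈ 240.251

N = Σ N_h = 3440. Stratum weights W_h = N_h/N.
ȳ_st = (940·399.5 + 80·127.8 + 440·211.0 + 780·220.6 + 1200·146.5) / 3440 = 240.25058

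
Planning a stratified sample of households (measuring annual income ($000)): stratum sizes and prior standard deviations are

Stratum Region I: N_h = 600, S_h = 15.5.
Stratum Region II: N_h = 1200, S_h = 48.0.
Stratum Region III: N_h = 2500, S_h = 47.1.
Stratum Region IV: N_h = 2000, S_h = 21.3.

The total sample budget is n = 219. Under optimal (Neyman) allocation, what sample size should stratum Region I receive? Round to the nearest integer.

9

Neyman allocation: n_h = n · N_h S_h / Σ N_i S_i, with n = 219.
  stratum Region I: N_h·S_h = 600·15.5 = 9300.00
  stratum Region II: N_h·S_h = 1200·48.0 = 57600.00
  stratum Region III: N_h·S_h = 2500·47.1 = 117750.00
  stratum Region IV: N_h·S_h = 2000·21.3 = 42600.00
Σ N_h S_h = 227250.00
n for stratum Region I = 219·9300.00/227250.00 = 8.962 → 9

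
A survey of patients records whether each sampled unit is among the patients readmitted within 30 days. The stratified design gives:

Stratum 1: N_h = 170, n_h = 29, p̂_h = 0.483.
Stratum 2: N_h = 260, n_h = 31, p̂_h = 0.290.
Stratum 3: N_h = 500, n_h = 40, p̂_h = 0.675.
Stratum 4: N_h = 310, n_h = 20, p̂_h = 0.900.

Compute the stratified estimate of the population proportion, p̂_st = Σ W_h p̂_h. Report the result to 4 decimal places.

N = 1240; stratum weights W_h = N_h/N.
p̂_st = Σ W_h p̂_h = (170·0.483 + 260·0.290 + 500·0.675 + 310·0.900)/1240 = 0.62420

p̂_st ≈ 0.6242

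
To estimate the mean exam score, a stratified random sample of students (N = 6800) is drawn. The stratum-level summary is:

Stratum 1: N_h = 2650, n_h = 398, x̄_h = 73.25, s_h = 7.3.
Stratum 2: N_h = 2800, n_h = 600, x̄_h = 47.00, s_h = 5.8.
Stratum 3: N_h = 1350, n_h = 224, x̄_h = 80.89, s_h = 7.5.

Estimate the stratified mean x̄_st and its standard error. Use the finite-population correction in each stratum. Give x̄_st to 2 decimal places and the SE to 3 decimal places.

x̄_st ≈ 63.96, SE ≈ 0.182

x̄_st = Σ W_h x̄_h = (2650·73.25 + 2800·47.00 + 1350·80.89)/6800 = 63.95794
V̂(x̄_st) = Σ W_h² (1 − n_h/N_h) s_h²/n_h, with W_h = N_h/N and N = 6800:
  stratum 1: (2650/6800)²·(1 − 398/2650)·7.3²/398 = 0.0172806
  stratum 2: (2800/6800)²·(1 − 600/2800)·5.8²/600 = 0.00746909
  stratum 3: (1350/6800)²·(1 − 224/1350)·7.5²/224 = 0.00825522
V̂(x̄_st) = 0.0330049
SE(x̄_st) = √0.0330049 = 0.181673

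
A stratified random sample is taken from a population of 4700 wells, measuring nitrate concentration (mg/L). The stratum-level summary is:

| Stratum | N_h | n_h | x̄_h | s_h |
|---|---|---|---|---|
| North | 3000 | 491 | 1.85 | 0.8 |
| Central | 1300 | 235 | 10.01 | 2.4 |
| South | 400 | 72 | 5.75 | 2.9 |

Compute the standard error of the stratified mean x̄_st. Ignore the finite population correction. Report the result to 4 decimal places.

V̂(x̄_st) = Σ W_h² s_h²/n_h, with W_h = N_h/N and N = 4700:
  stratum North: (3000/4700)²·0.8²/491 = 0.000531062
  stratum Central: (1300/4700)²·2.4²/235 = 0.00187519
  stratum South: (400/4700)²·2.9²/72 = 0.000846034
V̂(x̄_st) = 0.00325229
SE(x̄_st) = √0.00325229 = 0.0570288

SE(x̄_st) ≈ 0.0570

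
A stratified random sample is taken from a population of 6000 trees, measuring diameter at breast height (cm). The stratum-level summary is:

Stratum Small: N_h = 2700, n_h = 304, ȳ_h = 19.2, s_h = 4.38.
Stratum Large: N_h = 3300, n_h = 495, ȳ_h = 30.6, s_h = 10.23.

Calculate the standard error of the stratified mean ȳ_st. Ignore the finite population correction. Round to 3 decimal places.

SE(ȳ_st) ≈ 0.277

V̂(ȳ_st) = Σ W_h² s_h²/n_h, with W_h = N_h/N and N = 6000:
  stratum Small: (2700/6000)²·4.38²/304 = 0.0127791
  stratum Large: (3300/6000)²·10.23²/495 = 0.0639546
V̂(ȳ_st) = 0.0767336
SE(ȳ_st) = √0.0767336 = 0.277008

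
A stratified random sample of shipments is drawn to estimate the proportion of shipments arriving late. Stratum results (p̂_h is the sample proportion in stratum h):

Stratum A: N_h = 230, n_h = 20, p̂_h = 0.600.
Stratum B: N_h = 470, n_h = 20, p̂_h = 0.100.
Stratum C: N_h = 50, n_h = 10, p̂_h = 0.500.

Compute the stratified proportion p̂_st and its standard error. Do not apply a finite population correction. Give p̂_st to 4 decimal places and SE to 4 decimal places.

p̂_st ≈ 0.2800, SE ≈ 0.0563

N = 750; stratum weights W_h = N_h/N.
p̂_st = Σ W_h p̂_h = (230·0.600 + 470·0.100 + 50·0.500)/750 = 0.28000
V̂(p̂_st) = Σ W_h² p̂_h(1−p̂_h)/(n_h−1):
  stratum A: (230/750)²·0.600·0.400/19 = 0.00118793
  stratum B: (470/750)²·0.100·0.900/19 = 0.00186021
  stratum C: (50/750)²·0.500·0.500/9 = 0.000123457
V̂(p̂_st) = 0.0031716; SE = √V̂ = 0.0563169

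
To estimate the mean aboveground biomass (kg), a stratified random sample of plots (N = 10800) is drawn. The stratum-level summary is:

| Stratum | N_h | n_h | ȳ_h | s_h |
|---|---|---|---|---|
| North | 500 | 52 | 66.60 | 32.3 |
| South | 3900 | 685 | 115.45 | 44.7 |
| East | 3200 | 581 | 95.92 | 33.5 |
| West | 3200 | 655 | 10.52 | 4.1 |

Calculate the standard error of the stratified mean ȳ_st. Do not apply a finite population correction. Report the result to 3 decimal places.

V̂(ȳ_st) = Σ W_h² s_h²/n_h, with W_h = N_h/N and N = 10800:
  stratum North: (500/10800)²·32.3²/52 = 0.0430025
  stratum South: (3900/10800)²·44.7²/685 = 0.38037
  stratum East: (3200/10800)²·33.5²/581 = 0.169577
  stratum West: (3200/10800)²·4.1²/655 = 0.00225309
V̂(ȳ_st) = 0.595202
SE(ȳ_st) = √0.595202 = 0.771493

SE(ȳ_st) ≈ 0.771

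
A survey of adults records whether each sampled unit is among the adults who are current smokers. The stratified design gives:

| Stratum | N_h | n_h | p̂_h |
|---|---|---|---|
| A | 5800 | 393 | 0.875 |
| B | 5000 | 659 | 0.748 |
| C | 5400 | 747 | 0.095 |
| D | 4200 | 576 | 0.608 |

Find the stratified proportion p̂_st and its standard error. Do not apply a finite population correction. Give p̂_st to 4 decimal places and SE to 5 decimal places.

N = 20400; stratum weights W_h = N_h/N.
p̂_st = Σ W_h p̂_h = (5800·0.875 + 5000·0.748 + 5400·0.095 + 4200·0.608)/20400 = 0.58243
V̂(p̂_st) = Σ W_h² p̂_h(1−p̂_h)/(n_h−1):
  stratum A: (5800/20400)²·0.875·0.125/392 = 2.25542e-05
  stratum B: (5000/20400)²·0.748·0.252/658 = 1.7209e-05
  stratum C: (5400/20400)²·0.095·0.905/746 = 8.07533e-06
  stratum D: (4200/20400)²·0.608·0.392/575 = 1.75695e-05
V̂(p̂_st) = 6.54081e-05; SE = √V̂ = 0.00808753

p̂_st ≈ 0.5824, SE ≈ 0.00809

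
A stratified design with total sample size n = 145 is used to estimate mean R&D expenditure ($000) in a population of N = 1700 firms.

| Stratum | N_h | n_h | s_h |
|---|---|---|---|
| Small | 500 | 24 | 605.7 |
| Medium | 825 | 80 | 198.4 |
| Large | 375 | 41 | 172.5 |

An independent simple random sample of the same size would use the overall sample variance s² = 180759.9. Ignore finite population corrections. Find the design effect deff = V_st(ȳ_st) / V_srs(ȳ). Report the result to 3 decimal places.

V̂(ȳ_st) = Σ W_h² s_h²/n_h, with W_h = N_h/N and N = 1700:
  stratum Small: (500/1700)²·605.7²/24 = 1322.35
  stratum Medium: (825/1700)²·198.4²/80 = 115.879
  stratum Large: (375/1700)²·172.5²/41 = 35.315
V_st = 1473.54
V_srs = s²/n = 180759.9/145 = 1246.62
deff = V_st / V_srs = 1473.54/1246.62 = 1.1820

deff ≈ 1.182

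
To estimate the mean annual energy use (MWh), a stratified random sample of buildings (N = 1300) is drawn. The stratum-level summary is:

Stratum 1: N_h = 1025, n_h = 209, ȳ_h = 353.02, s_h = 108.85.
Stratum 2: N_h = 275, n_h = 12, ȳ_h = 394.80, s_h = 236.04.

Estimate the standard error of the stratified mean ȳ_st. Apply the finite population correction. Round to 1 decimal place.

V̂(ȳ_st) = Σ W_h² (1 − n_h/N_h) s_h²/n_h, with W_h = N_h/N and N = 1300:
  stratum 1: (1025/1300)²·(1 − 209/1025)·108.85²/209 = 28.0568
  stratum 2: (275/1300)²·(1 − 12/275)·236.04²/12 = 198.697
V̂(ȳ_st) = 226.754
SE(ȳ_st) = √226.754 = 15.0584

SE(ȳ_st) ≈ 15.1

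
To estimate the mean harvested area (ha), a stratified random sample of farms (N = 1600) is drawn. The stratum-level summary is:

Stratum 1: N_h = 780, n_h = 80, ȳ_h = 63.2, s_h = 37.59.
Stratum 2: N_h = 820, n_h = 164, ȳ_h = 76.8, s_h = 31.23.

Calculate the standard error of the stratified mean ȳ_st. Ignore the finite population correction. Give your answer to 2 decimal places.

SE(ȳ_st) ≈ 2.40

V̂(ȳ_st) = Σ W_h² s_h²/n_h, with W_h = N_h/N and N = 1600:
  stratum 1: (780/1600)²·37.59²/80 = 4.19763
  stratum 2: (820/1600)²·31.23²/164 = 1.56202
V̂(ȳ_st) = 5.75965
SE(ȳ_st) = √5.75965 = 2.39993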